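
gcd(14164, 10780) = 4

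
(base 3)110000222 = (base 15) 28EE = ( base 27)c0q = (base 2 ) 10001001000110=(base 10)8774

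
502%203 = 96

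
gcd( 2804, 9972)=4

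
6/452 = 3/226 = 0.01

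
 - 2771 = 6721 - 9492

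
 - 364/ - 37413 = 364/37413  =  0.01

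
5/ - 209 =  - 1+204/209 = -0.02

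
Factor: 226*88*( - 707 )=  - 14060816 =-  2^4*7^1*11^1*101^1*113^1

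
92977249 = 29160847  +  63816402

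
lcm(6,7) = 42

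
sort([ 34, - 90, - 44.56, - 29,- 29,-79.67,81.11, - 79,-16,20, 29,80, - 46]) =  [ - 90, - 79.67,- 79, - 46, - 44.56, - 29,  -  29, - 16 , 20,29,34, 80,  81.11 ] 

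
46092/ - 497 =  - 93 + 129/497= - 92.74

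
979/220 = 4+ 9/20 = 4.45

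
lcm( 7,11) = 77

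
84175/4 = 84175/4 = 21043.75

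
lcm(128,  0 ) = 0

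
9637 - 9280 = 357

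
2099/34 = 2099/34 = 61.74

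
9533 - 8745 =788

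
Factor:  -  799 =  - 17^1*47^1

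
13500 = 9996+3504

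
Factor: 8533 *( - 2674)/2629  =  -22817242/2629 = -2^1*7^2*11^ ( - 1 )*23^1*53^1*191^1*239^( - 1) 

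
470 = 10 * 47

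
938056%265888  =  140392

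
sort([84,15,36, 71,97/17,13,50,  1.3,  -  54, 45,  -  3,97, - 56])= [ - 56 , - 54,  -  3, 1.3, 97/17, 13, 15, 36,45,50, 71, 84,97 ] 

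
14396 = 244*59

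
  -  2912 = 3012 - 5924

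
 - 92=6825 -6917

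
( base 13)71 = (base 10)92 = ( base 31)2U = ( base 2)1011100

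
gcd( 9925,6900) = 25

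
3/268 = 3/268 =0.01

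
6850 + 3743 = 10593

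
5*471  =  2355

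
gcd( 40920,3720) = 3720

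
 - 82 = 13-95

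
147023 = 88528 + 58495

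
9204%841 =794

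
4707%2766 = 1941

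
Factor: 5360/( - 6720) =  - 67/84 = - 2^ (  -  2)*3^( - 1 ) * 7^( - 1)*67^1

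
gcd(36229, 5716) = 1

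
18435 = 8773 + 9662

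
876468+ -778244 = 98224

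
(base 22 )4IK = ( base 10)2352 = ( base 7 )6600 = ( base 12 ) 1440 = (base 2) 100100110000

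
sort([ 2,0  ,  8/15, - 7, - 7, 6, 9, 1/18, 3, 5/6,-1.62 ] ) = [ - 7, - 7,-1.62, 0, 1/18, 8/15,5/6, 2, 3, 6, 9]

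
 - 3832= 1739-5571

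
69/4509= 23/1503 = 0.02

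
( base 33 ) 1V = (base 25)2e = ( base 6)144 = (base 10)64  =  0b1000000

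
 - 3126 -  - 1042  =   - 2084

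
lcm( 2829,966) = 39606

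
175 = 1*175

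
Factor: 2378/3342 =3^( - 1 )*29^1*41^1*557^( - 1) = 1189/1671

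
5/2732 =5/2732= 0.00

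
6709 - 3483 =3226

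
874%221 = 211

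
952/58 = 476/29 =16.41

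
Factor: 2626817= 2626817^1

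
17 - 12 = 5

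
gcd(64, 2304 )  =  64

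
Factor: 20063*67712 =1358505856=   2^7* 23^2 * 20063^1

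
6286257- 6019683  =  266574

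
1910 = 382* 5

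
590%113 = 25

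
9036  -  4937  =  4099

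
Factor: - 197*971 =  - 191287 = -197^1*971^1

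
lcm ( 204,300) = 5100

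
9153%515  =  398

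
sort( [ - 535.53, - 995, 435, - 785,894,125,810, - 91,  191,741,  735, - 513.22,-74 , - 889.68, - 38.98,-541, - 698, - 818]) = [ - 995, -889.68, - 818,- 785, - 698, - 541,- 535.53, - 513.22, - 91,  -  74, - 38.98,125,191, 435,  735,741, 810,894]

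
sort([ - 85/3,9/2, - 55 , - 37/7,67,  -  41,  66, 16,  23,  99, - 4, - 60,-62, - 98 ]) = [ - 98,  -  62, - 60 , - 55, - 41, - 85/3, - 37/7, - 4 , 9/2,16,  23,66,67, 99 ] 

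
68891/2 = 34445 + 1/2  =  34445.50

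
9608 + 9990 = 19598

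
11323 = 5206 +6117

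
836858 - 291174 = 545684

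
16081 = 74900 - 58819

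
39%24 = 15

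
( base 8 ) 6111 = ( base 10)3145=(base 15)dea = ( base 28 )409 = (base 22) 6al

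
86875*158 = 13726250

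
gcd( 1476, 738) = 738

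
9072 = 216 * 42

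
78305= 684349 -606044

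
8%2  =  0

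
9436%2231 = 512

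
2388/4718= 1194/2359 = 0.51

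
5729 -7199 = - 1470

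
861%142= 9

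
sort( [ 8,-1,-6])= [  -  6,  -  1, 8]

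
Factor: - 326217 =-3^1*108739^1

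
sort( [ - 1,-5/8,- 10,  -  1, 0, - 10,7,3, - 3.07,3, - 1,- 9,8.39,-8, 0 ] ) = [ - 10,  -  10, - 9, - 8,- 3.07, - 1,  -  1, - 1, - 5/8, 0,0 , 3,3 , 7 , 8.39 ]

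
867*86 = 74562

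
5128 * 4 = 20512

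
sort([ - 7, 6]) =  [-7, 6]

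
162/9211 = 162/9211 =0.02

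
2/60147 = 2/60147 =0.00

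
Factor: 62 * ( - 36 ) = -2232 = - 2^3 * 3^2*31^1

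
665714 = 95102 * 7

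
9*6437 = 57933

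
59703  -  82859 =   -  23156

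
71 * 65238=4631898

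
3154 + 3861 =7015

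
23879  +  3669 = 27548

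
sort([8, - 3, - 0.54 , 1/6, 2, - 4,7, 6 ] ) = [ -4, - 3, - 0.54, 1/6, 2,6,7,8 ]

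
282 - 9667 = -9385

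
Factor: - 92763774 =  - 2^1*3^2 * 5153543^1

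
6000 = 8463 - 2463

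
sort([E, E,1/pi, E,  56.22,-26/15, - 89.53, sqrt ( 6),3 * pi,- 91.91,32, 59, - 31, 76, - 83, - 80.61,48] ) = [-91.91,- 89.53,-83,  -  80.61, - 31, - 26/15, 1/pi,sqrt ( 6 ),  E,E,E,3*pi,32,48, 56.22, 59, 76] 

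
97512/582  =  167+53/97 = 167.55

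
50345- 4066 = 46279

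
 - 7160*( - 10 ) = 71600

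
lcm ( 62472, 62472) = 62472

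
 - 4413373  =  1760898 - 6174271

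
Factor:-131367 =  - 3^1*43789^1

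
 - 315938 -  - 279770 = - 36168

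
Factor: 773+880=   3^1*19^1*29^1 = 1653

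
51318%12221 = 2434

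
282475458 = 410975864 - 128500406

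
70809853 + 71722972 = 142532825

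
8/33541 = 8/33541=0.00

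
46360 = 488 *95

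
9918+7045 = 16963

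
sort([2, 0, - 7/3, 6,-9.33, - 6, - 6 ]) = [ - 9.33, - 6,-6, - 7/3,0  ,  2, 6]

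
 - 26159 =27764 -53923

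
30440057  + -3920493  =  26519564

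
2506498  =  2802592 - 296094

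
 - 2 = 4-6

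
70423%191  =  135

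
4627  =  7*661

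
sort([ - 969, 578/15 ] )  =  [-969,578/15 ] 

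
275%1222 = 275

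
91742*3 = 275226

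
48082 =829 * 58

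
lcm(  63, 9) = 63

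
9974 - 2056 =7918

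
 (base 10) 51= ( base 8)63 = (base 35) 1g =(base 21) 29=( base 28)1n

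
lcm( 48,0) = 0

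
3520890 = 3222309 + 298581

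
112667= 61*1847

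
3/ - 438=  - 1/146= - 0.01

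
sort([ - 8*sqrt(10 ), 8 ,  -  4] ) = [ - 8*sqrt( 10 ), - 4, 8 ]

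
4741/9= 4741/9= 526.78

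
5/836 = 5/836 = 0.01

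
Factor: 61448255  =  5^1*11^1*103^1*10847^1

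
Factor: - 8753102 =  - 2^1 * 4376551^1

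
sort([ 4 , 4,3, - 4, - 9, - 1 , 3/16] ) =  [ - 9, - 4,-1,3/16,3, 4,4 ]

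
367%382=367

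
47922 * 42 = 2012724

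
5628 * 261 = 1468908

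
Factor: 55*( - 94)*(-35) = 180950 = 2^1*5^2*7^1*11^1 * 47^1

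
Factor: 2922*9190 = 2^2*3^1*5^1*487^1*919^1 = 26853180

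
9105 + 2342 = 11447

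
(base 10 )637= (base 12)451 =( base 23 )14g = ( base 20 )1BH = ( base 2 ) 1001111101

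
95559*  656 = 62686704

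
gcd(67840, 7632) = 848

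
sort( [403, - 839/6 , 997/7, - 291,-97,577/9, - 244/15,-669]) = [ - 669, - 291,-839/6,-97, - 244/15 , 577/9, 997/7, 403 ] 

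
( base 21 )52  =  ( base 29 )3K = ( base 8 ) 153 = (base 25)47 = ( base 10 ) 107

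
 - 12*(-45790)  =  549480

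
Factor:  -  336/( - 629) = 2^4*3^1 *7^1*17^ (-1)*37^(-1 ) 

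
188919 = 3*62973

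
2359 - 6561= - 4202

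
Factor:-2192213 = -37^1* 179^1*331^1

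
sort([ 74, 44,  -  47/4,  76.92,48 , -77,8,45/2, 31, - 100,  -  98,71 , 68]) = [-100, - 98, - 77, - 47/4, 8,  45/2,31,44, 48, 68,71,74,  76.92]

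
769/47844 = 769/47844 = 0.02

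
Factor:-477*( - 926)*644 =2^3*3^2*7^1*23^1*53^1*463^1 = 284456088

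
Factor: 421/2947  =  7^(-1) = 1/7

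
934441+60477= 994918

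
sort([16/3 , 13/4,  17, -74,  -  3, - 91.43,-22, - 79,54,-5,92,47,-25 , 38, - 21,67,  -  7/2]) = [ - 91.43,- 79,  -  74,-25,-22,-21,  -  5,-7/2, - 3,13/4,16/3, 17,38,47,54,67,92]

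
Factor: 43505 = 5^1*7^1*11^1*113^1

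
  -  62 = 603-665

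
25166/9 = 25166/9 = 2796.22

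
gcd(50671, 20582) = 1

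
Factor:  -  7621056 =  - 2^6*3^2*101^1*131^1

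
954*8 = 7632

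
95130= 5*19026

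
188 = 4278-4090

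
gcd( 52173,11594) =5797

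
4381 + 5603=9984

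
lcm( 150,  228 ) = 5700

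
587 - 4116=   -  3529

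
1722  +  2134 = 3856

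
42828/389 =110 + 38/389=110.10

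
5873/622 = 5873/622= 9.44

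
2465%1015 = 435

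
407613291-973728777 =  - 566115486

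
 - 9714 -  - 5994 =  - 3720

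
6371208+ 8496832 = 14868040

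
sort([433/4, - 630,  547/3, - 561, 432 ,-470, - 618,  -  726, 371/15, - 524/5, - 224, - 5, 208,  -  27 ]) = [-726, - 630, - 618, - 561 , - 470, - 224,  -  524/5,-27,  -  5, 371/15,433/4,547/3, 208, 432]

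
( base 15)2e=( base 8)54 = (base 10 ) 44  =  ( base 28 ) 1G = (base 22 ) 20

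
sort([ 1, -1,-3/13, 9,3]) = [-1,  -  3/13 , 1, 3,9 ] 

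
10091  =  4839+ 5252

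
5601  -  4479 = 1122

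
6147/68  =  6147/68 = 90.40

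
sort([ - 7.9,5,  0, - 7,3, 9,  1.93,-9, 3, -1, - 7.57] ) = [ - 9, - 7.9, - 7.57, - 7, - 1,0, 1.93,3, 3,5,  9] 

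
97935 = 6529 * 15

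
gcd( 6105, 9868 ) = 1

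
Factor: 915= 3^1*5^1* 61^1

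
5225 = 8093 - 2868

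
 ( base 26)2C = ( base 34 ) 1U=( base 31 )22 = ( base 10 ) 64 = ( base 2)1000000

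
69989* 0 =0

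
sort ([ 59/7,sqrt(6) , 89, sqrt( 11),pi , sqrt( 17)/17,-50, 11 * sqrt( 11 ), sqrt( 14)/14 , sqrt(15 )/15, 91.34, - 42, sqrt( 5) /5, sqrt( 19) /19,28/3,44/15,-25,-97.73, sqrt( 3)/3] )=[ - 97.73,-50, - 42, - 25,sqrt( 19) /19,sqrt( 17) /17,sqrt(  15) /15,sqrt (14) /14,  sqrt( 5)/5,  sqrt( 3) /3, sqrt (6 ),44/15, pi,sqrt( 11),  59/7, 28/3, 11 *sqrt( 11), 89, 91.34] 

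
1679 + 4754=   6433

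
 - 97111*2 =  - 194222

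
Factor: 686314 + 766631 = 3^1*5^1*13^1*7451^1 = 1452945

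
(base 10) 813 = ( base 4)30231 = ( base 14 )421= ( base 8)1455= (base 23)1C8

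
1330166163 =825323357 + 504842806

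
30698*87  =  2670726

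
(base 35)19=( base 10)44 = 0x2c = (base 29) 1f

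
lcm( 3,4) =12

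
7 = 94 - 87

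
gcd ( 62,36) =2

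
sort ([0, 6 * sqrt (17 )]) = [ 0,6* sqrt( 17 )]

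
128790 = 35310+93480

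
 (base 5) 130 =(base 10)40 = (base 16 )28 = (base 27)1d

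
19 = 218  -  199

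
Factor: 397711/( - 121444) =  - 2^( - 2 )*97^( - 1)*137^1*313^( - 1)*2903^1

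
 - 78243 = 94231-172474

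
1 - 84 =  - 83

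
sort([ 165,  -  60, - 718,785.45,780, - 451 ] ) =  [ - 718, - 451,-60,165,780, 785.45 ] 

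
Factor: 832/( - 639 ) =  -2^6 * 3^( - 2)*13^1*71^( - 1)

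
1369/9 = 152 + 1/9=152.11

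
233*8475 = 1974675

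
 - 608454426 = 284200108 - 892654534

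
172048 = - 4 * ( - 43012 )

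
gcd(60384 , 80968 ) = 8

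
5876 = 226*26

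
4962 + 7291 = 12253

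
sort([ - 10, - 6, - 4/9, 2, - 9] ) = [ - 10, - 9, - 6, - 4/9, 2]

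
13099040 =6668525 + 6430515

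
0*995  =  0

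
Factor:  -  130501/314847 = - 3^(-4 )*7^1  *  13^( - 2) * 23^( - 1 ) *103^1*181^1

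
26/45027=26/45027 = 0.00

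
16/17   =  16/17  =  0.94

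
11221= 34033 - 22812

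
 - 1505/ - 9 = 167 + 2/9 = 167.22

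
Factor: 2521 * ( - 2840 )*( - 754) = 2^4*5^1*13^1 * 29^1  *  71^1*2521^1 = 5398368560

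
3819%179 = 60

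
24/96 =1/4 = 0.25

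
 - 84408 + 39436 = - 44972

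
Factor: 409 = 409^1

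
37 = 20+17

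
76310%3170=230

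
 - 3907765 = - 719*5435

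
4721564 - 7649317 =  - 2927753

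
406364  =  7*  58052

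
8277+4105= 12382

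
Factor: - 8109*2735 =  - 22178115  =  - 3^2 * 5^1*17^1*53^1*547^1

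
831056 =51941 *16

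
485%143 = 56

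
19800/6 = 3300  =  3300.00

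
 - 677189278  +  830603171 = 153413893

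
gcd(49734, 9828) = 54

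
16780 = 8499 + 8281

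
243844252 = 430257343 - 186413091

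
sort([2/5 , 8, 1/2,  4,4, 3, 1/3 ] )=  [ 1/3, 2/5, 1/2,3,4, 4,8]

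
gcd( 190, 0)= 190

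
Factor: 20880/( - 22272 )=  - 15/16 =- 2^( - 4 )*3^1*5^1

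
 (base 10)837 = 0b1101000101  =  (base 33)pc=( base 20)21h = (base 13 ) 4C5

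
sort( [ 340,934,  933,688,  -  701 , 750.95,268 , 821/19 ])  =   [ - 701,821/19 , 268,340, 688,750.95,933,934]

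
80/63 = 1 + 17/63= 1.27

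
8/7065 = 8/7065= 0.00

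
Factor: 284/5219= 2^2*17^( - 1 )*71^1*307^( -1)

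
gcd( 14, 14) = 14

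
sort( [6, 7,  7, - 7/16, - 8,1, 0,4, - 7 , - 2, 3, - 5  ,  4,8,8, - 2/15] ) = [ - 8, - 7, - 5, - 2, -7/16, - 2/15,0, 1, 3 , 4,  4,6, 7, 7, 8,  8] 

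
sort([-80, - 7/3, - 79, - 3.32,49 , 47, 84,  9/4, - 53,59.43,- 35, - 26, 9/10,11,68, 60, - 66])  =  [-80, - 79, - 66,-53,  -  35,-26, -3.32,  -  7/3,9/10,9/4,11,  47,49,59.43,  60,68,84 ]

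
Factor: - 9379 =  - 83^1*113^1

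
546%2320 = 546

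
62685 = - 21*(-2985 ) 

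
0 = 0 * 8466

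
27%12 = 3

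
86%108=86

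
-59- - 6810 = 6751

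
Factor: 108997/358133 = 7^1*23^( - 1) = 7/23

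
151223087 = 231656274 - 80433187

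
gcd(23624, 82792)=8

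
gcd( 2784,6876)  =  12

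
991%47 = 4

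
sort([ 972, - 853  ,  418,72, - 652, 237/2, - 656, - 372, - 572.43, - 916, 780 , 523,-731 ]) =[ - 916, - 853, - 731,  -  656,  -  652, - 572.43, - 372, 72, 237/2, 418,523, 780,972] 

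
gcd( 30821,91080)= 1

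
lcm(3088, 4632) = 9264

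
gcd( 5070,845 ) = 845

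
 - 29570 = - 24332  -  5238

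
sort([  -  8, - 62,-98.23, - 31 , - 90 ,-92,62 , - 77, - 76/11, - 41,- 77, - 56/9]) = [-98.23, - 92,  -  90,-77,-77,-62, - 41, - 31,  -  8,-76/11,-56/9, 62 ]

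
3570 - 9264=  - 5694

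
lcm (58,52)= 1508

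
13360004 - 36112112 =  - 22752108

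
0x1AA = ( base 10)426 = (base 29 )ek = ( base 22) j8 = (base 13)26a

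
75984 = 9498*8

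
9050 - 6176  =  2874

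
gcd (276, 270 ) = 6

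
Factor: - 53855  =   - 5^1 * 10771^1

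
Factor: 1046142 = 2^1*3^3*19373^1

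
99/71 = 1+28/71 = 1.39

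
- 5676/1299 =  - 1892/433 = - 4.37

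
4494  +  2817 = 7311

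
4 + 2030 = 2034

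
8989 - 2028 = 6961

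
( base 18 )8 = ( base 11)8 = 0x8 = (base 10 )8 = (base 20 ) 8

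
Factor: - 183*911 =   -  3^1*61^1 *911^1 = -166713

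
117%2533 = 117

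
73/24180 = 73/24180=0.00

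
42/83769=2/3989 =0.00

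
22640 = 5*4528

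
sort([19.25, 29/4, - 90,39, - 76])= [-90, - 76,29/4,19.25, 39 ]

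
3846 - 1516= 2330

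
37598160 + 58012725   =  95610885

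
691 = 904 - 213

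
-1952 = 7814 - 9766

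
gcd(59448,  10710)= 6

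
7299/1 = 7299= 7299.00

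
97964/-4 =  - 24491/1 =- 24491.00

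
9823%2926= 1045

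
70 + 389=459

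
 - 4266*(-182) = 776412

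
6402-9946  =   - 3544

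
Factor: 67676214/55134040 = 2^( - 2 )*3^1*5^( - 1)*13^ ( - 1 )*19^1*229^( - 1 )*463^ ( - 1)*593651^1 = 33838107/27567020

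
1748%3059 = 1748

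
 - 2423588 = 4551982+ - 6975570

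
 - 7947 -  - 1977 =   -  5970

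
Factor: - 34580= - 2^2*5^1*7^1*13^1*19^1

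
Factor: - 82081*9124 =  - 748907044 = -2^2 * 79^1 * 1039^1*2281^1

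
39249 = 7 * 5607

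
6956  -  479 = 6477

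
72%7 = 2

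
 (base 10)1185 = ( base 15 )540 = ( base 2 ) 10010100001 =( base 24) 219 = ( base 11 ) 988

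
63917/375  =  63917/375= 170.45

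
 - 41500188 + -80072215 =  -121572403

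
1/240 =1/240 = 0.00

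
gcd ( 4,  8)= 4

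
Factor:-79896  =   - 2^3*3^1*3329^1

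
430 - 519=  - 89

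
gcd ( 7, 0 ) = 7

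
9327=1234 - - 8093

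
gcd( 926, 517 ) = 1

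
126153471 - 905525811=  -  779372340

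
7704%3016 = 1672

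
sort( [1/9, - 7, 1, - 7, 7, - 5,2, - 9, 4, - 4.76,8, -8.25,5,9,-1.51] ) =[ - 9, - 8.25, - 7,-7 , - 5, - 4.76, - 1.51, 1/9,1, 2, 4, 5, 7,8,9]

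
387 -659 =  - 272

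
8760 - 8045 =715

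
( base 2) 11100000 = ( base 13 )143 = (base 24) 98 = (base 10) 224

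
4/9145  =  4/9145 = 0.00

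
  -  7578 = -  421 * 18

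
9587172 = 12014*798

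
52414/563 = 93 + 55/563=93.10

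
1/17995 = 1/17995 = 0.00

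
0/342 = 0 =0.00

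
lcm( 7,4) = 28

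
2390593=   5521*433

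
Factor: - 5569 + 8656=3087 = 3^2*7^3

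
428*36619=15672932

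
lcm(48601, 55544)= 388808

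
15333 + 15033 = 30366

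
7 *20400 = 142800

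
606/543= 1 + 21/181 = 1.12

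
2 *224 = 448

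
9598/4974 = 4799/2487 = 1.93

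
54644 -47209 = 7435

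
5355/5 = 1071=1071.00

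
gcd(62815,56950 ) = 85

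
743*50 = 37150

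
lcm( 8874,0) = 0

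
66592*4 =266368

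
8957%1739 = 262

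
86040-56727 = 29313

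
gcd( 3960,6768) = 72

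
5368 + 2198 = 7566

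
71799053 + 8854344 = 80653397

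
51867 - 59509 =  - 7642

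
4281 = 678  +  3603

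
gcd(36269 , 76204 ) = 1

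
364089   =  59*6171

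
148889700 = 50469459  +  98420241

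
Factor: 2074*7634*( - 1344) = -2^8*3^1 * 7^1 * 11^1*17^1* 61^1 * 347^1 = -21279439104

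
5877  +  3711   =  9588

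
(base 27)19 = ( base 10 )36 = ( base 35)11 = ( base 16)24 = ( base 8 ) 44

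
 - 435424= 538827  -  974251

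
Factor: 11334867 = 3^1*223^1*16943^1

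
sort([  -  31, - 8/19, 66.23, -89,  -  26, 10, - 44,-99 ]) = [ -99,-89, - 44, - 31, - 26 , - 8/19,10,66.23 ] 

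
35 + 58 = 93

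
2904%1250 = 404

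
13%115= 13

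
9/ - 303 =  - 1+98/101 =- 0.03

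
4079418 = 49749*82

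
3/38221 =3/38221 = 0.00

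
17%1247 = 17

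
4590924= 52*88287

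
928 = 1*928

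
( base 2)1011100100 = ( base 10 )740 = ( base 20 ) 1H0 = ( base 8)1344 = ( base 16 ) 2e4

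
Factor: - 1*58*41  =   - 2378 = - 2^1*29^1* 41^1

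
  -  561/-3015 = 187/1005 = 0.19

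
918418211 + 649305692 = 1567723903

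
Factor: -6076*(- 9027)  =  2^2*3^2*7^2 * 17^1*31^1*59^1 = 54848052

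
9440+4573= 14013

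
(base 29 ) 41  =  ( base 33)3I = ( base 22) 57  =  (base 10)117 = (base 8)165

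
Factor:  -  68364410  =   - 2^1 *5^1 * 43^1*173^1*919^1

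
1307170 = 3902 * 335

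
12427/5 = 2485 + 2/5= 2485.40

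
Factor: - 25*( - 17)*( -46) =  - 19550 = -2^1*5^2 * 17^1 * 23^1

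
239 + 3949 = 4188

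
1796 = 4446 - 2650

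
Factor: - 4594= - 2^1*2297^1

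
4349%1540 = 1269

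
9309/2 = 9309/2= 4654.50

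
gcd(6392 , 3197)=1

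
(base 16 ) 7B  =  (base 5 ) 443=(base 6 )323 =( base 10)123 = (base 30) 43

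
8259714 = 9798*843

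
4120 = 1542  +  2578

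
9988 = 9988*1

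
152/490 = 76/245 = 0.31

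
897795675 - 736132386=161663289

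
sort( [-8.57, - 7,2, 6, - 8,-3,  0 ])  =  [ - 8.57,-8, -7,-3, 0 , 2, 6]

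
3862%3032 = 830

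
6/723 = 2/241 = 0.01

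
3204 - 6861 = - 3657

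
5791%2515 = 761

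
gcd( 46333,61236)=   7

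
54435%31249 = 23186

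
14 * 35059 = 490826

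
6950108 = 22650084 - 15699976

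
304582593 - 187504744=117077849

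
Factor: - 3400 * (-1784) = 2^6*5^2*17^1*223^1 = 6065600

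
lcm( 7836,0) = 0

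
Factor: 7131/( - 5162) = -2^( - 1)*3^1*29^( - 1)*89^( - 1 )*2377^1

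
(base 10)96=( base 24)40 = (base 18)56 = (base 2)1100000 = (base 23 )44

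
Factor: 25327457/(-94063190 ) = - 2^( - 1) * 5^( - 1 ) * 13^ ( - 1 )*723563^ ( - 1 ) * 25327457^1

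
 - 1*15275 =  - 15275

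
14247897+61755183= 76003080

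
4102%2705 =1397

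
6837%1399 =1241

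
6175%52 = 39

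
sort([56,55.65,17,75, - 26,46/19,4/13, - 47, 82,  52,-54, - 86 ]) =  [ - 86,-54, - 47,-26, 4/13,46/19,17,52,55.65 , 56, 75,82 ]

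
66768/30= 11128/5 = 2225.60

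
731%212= 95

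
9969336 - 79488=9889848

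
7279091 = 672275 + 6606816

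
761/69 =761/69  =  11.03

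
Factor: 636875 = 5^4*1019^1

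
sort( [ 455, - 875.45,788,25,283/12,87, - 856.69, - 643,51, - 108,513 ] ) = [ - 875.45,  -  856.69, - 643,- 108, 283/12,25 , 51, 87, 455, 513, 788] 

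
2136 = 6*356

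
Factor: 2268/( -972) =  - 3^( - 1)*7^1=   -7/3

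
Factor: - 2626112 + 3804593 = 3^1 * 392827^1= 1178481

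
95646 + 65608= 161254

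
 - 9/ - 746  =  9/746 = 0.01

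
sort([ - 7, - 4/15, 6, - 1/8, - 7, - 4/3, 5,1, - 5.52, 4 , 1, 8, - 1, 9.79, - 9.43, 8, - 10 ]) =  [ - 10,-9.43 , - 7,-7 , - 5.52, - 4/3, - 1,-4/15, - 1/8, 1,1, 4,5,6, 8, 8,9.79] 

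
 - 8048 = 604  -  8652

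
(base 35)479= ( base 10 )5154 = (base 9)7056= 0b1010000100010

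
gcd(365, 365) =365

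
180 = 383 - 203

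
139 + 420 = 559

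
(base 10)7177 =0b1110000001001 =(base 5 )212202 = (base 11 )5435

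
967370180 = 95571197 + 871798983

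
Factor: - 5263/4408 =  - 2^( - 3 )*29^( - 1) * 277^1= -277/232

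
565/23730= 1/42 = 0.02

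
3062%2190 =872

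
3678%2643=1035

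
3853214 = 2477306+1375908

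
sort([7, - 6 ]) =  [- 6  ,  7] 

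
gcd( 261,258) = 3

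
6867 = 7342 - 475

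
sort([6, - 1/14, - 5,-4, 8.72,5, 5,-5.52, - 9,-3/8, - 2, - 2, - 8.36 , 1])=[ - 9, - 8.36, - 5.52, - 5, - 4, - 2 , - 2,  -  3/8 , - 1/14,1, 5,5,6,8.72 ] 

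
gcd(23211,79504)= 1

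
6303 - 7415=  - 1112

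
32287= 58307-26020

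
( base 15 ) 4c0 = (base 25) 1I5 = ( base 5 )13310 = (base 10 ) 1080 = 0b10000111000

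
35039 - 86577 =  - 51538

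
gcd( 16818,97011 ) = 3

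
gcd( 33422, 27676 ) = 34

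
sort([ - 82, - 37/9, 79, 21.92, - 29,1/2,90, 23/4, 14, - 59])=[-82,-59, - 29, - 37/9,  1/2 , 23/4, 14, 21.92, 79 , 90]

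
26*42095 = 1094470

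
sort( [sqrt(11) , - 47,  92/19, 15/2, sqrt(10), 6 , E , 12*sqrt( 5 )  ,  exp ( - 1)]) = [ - 47, exp( - 1 ), E , sqrt( 10), sqrt(11),92/19 , 6, 15/2,  12*sqrt(5) ]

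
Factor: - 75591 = - 3^2*37^1 *227^1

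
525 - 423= 102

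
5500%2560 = 380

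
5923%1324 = 627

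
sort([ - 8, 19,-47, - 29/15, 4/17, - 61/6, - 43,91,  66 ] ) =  [ - 47, - 43, - 61/6, - 8, -29/15  ,  4/17, 19,66,  91 ]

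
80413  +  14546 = 94959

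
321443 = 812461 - 491018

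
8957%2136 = 413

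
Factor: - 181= - 181^1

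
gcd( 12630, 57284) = 2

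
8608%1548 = 868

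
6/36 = 1/6=0.17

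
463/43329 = 463/43329 = 0.01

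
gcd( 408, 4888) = 8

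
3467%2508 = 959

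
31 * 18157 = 562867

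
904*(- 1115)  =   -1007960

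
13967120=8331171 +5635949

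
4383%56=15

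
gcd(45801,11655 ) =63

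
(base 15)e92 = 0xCD7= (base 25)56c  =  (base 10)3287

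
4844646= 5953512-1108866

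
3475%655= 200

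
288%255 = 33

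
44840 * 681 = 30536040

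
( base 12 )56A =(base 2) 1100100010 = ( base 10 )802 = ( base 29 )rj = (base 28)10i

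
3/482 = 3/482 = 0.01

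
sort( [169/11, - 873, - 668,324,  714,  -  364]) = [-873,-668, - 364, 169/11,324, 714]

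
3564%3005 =559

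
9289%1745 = 564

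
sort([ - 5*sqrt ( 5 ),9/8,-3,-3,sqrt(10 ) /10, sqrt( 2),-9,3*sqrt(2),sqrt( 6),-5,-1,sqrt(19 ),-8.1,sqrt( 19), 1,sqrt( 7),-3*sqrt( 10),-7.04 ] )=[-5*sqrt(5 ), - 3*sqrt( 10),-9,-8.1 , - 7.04,  -  5,-3 ,-3, - 1,sqrt ( 10)/10,1,9/8,sqrt(2),sqrt (6 ),sqrt(7 ),3*sqrt( 2 ),sqrt (19),sqrt(19)]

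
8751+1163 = 9914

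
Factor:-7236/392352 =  - 9/488 = -2^( - 3)*3^2*61^(-1 ) 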